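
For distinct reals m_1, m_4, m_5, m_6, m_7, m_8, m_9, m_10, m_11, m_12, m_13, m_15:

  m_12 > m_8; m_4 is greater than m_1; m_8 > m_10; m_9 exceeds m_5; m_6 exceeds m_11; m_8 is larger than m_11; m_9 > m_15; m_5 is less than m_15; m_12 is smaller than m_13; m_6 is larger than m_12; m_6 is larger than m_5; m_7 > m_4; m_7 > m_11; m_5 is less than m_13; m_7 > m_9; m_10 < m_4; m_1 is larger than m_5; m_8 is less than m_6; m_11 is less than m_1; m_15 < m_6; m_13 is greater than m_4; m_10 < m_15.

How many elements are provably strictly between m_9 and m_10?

Chaining upward from m_10 reaches: m_15, m_8, m_4, m_12, m_13, m_6, m_7.
Chaining downward from m_9 reaches: m_5, m_15.
Strictly between m_10 and m_9 are those in both lists: m_15 — 1 element.

1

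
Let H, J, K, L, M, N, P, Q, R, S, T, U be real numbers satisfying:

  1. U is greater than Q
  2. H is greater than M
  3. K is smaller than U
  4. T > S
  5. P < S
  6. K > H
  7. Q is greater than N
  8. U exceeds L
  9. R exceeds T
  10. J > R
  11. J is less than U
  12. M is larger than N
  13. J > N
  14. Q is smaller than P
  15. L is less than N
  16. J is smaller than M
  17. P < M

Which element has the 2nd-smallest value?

The consecutive relations fix a unique order: L < N < Q < P < S < T < R < J < M < H < K < U.
The 2nd smallest is N.

N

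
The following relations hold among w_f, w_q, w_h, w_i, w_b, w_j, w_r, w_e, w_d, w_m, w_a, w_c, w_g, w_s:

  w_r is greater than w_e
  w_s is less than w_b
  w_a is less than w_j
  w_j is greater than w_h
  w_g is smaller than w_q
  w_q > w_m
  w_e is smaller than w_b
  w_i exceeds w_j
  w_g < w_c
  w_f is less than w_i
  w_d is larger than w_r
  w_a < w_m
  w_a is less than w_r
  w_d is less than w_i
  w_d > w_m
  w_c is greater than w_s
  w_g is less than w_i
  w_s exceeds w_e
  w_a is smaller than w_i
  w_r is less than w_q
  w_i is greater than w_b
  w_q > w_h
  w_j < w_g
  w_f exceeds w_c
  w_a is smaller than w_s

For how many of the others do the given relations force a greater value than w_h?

From w_h the given relations immediately reach w_j, w_q.
From those, w_g, w_i — 4 in total.
From those, w_c — 5 in total.
From those, w_f — 6 in total.
No other element is forced above w_h by the given relations, so the count is 6.

6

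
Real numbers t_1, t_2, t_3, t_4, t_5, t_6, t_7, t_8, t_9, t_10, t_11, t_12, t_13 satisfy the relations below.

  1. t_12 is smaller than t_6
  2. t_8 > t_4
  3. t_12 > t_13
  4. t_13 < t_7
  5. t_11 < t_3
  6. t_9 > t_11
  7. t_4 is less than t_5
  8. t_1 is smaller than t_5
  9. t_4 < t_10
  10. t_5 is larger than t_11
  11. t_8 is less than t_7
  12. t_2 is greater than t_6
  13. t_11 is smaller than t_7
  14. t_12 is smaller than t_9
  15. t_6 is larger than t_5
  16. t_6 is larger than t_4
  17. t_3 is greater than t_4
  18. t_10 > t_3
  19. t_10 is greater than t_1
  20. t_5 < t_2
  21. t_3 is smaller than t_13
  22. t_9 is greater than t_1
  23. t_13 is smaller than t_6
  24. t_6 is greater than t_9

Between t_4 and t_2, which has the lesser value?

t_4

The relevant relations are t_4 < t_3; t_3 < t_13; t_13 < t_12; t_12 < t_9; t_9 < t_6; t_6 < t_2.
Together: t_4 < t_3 < t_13 < t_12 < t_9 < t_6 < t_2.
So t_4 < t_2; t_4 is the smaller of the two.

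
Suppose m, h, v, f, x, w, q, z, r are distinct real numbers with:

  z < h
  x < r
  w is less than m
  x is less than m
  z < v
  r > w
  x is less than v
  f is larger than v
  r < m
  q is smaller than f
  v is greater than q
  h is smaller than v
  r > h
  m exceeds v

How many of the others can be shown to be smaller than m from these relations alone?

7

From m the given relations immediately reach x, w, r, v.
From those, z, q, h — 7 in total.
No other element is forced below m by the given relations, so the count is 7.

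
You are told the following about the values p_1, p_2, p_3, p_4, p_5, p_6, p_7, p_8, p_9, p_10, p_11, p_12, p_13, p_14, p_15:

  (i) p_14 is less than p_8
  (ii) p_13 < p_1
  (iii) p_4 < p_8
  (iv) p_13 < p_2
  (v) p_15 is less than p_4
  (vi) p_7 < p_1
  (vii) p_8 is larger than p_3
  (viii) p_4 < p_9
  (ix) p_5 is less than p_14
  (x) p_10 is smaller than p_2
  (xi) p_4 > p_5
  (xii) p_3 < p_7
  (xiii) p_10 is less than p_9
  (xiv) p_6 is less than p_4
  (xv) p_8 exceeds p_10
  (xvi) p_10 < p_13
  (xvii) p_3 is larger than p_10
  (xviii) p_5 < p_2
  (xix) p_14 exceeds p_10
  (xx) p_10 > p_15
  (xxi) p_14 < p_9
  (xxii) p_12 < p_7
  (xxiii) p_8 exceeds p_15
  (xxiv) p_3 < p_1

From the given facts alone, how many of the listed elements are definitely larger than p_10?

8

From p_10 the given relations immediately reach p_3, p_14, p_13, p_2, p_8, p_9.
From those, p_7, p_1 — 8 in total.
No other element is forced above p_10 by the given relations, so the count is 8.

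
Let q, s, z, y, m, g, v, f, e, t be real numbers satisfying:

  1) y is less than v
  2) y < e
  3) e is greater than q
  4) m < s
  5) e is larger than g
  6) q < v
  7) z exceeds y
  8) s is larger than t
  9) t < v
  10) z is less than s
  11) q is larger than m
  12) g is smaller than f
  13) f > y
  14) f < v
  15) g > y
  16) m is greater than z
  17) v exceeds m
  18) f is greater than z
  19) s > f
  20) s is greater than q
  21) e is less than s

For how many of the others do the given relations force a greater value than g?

4

The elements the relations force above g are e, f, s, v — no chain reaches any other.
That is 4.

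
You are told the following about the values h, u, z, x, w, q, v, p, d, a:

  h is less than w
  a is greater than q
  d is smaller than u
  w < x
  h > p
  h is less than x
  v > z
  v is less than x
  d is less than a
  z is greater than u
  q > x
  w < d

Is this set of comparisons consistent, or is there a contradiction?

The single ordering p < h < w < d < u < z < v < x < q < a satisfies every listed relation, so no contradiction arises.

consistent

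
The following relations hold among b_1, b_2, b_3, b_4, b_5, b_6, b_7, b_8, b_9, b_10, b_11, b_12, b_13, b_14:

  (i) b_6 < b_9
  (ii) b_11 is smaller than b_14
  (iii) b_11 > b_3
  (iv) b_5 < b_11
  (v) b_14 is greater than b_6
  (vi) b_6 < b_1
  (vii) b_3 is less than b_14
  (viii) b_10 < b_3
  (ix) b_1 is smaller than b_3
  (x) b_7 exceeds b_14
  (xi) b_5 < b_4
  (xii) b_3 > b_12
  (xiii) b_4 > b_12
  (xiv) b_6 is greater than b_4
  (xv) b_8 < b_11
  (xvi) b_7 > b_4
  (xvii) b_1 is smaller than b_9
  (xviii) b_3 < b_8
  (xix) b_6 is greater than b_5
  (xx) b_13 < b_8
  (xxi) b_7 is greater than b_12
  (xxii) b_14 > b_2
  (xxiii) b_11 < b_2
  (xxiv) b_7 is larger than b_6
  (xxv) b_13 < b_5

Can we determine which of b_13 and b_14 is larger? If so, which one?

Link the given pairs in sequence: b_13 < b_5; b_5 < b_4; b_4 < b_6; b_6 < b_1; b_1 < b_3; b_3 < b_8; b_8 < b_11; b_11 < b_2; b_2 < b_14.
Together: b_13 < b_5 < b_4 < b_6 < b_1 < b_3 < b_8 < b_11 < b_2 < b_14.
So b_14 is larger.

b_14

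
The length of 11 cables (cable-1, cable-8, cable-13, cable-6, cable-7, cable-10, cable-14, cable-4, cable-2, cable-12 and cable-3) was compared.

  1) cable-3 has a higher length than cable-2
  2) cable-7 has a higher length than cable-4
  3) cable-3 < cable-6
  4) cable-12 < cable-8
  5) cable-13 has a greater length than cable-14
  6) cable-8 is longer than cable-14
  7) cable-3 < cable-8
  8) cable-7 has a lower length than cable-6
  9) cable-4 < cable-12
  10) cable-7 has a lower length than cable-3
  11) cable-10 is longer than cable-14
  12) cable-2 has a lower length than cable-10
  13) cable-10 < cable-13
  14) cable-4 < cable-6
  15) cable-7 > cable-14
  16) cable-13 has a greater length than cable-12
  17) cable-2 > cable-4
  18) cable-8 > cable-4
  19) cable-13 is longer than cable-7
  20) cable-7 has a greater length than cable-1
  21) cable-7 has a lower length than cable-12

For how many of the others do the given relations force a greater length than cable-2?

From cable-2 the given relations immediately reach cable-3, cable-10.
From those, cable-6, cable-8, cable-13 — 5 in total.
Nothing else is reachable above cable-2; 5 in all.

5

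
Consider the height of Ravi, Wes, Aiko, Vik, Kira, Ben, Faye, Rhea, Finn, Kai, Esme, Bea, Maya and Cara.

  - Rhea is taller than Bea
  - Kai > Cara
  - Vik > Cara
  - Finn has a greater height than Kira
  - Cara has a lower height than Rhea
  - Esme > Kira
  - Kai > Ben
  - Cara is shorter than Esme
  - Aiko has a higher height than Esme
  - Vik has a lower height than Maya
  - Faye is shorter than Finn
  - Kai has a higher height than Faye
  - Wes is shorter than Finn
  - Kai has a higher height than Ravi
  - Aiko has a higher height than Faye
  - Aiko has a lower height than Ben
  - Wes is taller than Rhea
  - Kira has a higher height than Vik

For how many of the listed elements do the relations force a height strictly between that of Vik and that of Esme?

Chaining upward from Vik reaches: Maya, Kira, Finn, Aiko, Ben, Kai.
Chaining downward from Esme reaches: Cara, Kira.
Strictly between Vik and Esme are those in both lists: Kira — 1 element.

1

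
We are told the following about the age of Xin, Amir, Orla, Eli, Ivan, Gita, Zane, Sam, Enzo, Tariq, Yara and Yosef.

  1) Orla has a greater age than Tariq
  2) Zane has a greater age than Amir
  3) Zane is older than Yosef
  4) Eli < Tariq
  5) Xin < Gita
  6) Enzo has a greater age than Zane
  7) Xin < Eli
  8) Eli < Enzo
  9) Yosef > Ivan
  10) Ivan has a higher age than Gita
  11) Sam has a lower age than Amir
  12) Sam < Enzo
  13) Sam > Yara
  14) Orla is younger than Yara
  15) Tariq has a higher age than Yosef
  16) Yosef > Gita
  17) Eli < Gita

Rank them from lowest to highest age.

Xin < Eli < Gita < Ivan < Yosef < Tariq < Orla < Yara < Sam < Amir < Zane < Enzo

The consecutive links are each given: Xin < Eli; Eli < Gita; Gita < Ivan; Ivan < Yosef; Yosef < Tariq; Tariq < Orla; Orla < Yara; Yara < Sam; Sam < Amir; Amir < Zane; Zane < Enzo.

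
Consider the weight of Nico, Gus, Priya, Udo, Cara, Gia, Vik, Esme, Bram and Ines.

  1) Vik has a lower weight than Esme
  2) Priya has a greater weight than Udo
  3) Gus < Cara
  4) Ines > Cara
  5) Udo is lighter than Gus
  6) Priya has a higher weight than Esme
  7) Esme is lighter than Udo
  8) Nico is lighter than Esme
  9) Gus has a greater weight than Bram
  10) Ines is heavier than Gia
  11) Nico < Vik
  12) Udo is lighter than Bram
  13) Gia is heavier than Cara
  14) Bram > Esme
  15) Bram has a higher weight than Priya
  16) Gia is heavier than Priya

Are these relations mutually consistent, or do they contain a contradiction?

consistent

The single ordering Nico < Vik < Esme < Udo < Priya < Bram < Gus < Cara < Gia < Ines satisfies every listed relation, so no contradiction arises.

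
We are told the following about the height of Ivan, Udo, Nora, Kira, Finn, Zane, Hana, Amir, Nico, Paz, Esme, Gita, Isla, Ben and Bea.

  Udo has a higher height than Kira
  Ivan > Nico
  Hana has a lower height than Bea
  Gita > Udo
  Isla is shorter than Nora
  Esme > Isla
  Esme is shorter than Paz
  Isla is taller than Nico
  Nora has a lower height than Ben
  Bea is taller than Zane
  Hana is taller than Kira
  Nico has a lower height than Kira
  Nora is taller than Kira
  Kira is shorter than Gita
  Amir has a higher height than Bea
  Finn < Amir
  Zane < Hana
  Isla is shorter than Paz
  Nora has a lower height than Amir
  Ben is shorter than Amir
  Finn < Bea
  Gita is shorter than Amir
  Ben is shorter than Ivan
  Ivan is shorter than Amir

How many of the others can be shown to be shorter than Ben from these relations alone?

4

The elements the relations force below Ben are Nico, Isla, Kira, Nora — no chain reaches any other.
That is 4.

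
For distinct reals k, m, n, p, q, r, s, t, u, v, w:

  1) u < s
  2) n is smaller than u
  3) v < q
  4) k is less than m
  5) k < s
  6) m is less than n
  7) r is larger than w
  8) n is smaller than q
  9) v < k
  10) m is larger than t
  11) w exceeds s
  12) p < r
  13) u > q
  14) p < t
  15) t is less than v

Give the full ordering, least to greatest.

Each adjacent pair is fixed by a given relation: p < t; t < v; v < k; k < m; m < n; n < q; q < u; u < s; s < w; w < r. Chaining them end to end gives the full order.

p < t < v < k < m < n < q < u < s < w < r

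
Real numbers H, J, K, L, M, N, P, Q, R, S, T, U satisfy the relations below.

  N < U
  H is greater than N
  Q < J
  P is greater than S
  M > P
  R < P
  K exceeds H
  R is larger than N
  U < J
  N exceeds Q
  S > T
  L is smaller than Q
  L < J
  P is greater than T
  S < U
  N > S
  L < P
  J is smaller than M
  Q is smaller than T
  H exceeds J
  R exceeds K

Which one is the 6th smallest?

Piecing the relations together gives one ordering: L < Q < T < S < N < U < J < H < K < R < P < M.
Counting 6 from the smallest end gives U.

U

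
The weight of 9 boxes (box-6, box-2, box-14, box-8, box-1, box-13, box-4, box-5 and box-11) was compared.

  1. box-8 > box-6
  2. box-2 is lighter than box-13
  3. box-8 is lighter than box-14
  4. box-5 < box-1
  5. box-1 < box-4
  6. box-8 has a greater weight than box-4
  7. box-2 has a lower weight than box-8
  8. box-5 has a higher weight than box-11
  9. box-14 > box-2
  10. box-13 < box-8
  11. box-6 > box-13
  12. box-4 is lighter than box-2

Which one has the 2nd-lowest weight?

box-5

Piecing the relations together gives one ordering: box-11 < box-5 < box-1 < box-4 < box-2 < box-13 < box-6 < box-8 < box-14.
The 2nd smallest is box-5.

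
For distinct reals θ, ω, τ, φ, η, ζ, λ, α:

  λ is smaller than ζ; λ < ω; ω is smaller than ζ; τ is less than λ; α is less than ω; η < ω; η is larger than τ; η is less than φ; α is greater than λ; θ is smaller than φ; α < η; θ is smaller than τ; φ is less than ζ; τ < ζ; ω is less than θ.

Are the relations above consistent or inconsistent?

inconsistent

We have θ < τ stated directly, yet also τ < λ < α < η < ω < θ by chaining the others — so τ < θ. Contradiction.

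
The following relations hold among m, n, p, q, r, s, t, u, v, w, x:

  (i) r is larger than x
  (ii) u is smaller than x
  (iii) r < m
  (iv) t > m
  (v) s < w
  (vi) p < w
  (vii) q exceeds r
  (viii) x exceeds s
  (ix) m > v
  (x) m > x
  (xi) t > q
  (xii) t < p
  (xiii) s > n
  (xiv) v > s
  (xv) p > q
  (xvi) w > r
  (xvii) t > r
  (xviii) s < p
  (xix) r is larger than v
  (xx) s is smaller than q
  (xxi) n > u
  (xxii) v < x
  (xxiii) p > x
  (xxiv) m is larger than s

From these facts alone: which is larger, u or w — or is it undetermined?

The relevant relations are u < n; n < s; s < x; x < r; r < q; q < t; t < p; p < w.
Together: u < n < s < x < r < q < t < p < w.
So w is larger.

w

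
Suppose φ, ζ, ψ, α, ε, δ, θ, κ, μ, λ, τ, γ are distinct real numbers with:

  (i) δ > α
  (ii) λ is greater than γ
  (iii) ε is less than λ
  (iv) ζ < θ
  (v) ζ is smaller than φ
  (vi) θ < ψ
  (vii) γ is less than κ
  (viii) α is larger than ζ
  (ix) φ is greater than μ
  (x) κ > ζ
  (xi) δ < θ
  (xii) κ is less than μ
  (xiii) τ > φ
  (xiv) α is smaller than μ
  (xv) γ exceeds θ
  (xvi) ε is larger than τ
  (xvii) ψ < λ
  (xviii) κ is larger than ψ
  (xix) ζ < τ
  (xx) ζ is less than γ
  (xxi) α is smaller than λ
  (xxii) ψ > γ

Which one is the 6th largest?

Piecing the relations together gives one ordering: ζ < α < δ < θ < γ < ψ < κ < μ < φ < τ < ε < λ.
The 6th largest is κ.

κ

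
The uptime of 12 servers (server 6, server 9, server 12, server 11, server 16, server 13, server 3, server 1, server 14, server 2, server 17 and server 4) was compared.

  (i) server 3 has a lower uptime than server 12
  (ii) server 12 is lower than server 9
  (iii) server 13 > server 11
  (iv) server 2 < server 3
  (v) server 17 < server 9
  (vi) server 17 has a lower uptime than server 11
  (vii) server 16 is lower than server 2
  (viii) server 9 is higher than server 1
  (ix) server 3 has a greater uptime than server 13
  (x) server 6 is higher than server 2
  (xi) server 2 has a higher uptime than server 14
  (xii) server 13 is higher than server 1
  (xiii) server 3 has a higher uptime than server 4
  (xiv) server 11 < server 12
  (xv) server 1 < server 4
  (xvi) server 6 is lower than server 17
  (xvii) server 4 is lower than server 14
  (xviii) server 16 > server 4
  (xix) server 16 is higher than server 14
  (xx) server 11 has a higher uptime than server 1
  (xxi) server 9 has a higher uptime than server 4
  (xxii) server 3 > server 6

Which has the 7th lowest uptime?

The consecutive relations fix a unique order: server 1 < server 4 < server 14 < server 16 < server 2 < server 6 < server 17 < server 11 < server 13 < server 3 < server 12 < server 9.
Counting 7 from the smallest end gives server 17.

server 17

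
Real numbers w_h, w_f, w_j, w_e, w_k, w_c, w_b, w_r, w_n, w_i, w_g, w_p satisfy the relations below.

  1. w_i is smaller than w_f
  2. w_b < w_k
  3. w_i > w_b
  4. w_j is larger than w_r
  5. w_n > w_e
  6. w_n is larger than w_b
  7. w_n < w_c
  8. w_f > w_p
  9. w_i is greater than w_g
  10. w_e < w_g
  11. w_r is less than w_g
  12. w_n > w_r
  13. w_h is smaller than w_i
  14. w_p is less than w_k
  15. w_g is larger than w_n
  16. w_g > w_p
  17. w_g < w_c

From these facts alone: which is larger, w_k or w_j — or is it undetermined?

undetermined

Following every chain through w_j: below w_j we get w_r.
w_k is not reached, and no chain runs the other way from w_k to w_j.
So the given relations leave the order of w_j and w_k undetermined.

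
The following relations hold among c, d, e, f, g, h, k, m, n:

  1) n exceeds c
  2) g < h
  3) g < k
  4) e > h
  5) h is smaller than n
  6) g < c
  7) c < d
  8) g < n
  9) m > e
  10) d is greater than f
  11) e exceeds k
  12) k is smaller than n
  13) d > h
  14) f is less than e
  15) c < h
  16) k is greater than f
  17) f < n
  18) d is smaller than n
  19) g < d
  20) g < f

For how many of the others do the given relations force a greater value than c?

5

Directly above c: h, d, n.
One step further: e (4 so far).
One step further: m (5 so far).
Nothing else is reachable above c; 5 in all.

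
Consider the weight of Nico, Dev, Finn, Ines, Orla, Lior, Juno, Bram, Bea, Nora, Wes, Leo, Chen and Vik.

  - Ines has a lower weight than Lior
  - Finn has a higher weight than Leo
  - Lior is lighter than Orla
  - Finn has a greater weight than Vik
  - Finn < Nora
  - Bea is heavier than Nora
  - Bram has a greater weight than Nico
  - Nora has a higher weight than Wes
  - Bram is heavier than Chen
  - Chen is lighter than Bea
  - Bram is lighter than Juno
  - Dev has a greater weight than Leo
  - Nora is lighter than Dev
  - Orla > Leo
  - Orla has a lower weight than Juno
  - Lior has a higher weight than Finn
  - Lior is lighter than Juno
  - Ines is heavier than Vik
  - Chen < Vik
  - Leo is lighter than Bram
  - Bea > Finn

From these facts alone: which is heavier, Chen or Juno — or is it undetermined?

Link the given pairs in sequence: Chen < Vik; Vik < Finn; Finn < Lior; Lior < Orla; Orla < Juno.
Together: Chen < Vik < Finn < Lior < Orla < Juno.
So Juno is heavier.

Juno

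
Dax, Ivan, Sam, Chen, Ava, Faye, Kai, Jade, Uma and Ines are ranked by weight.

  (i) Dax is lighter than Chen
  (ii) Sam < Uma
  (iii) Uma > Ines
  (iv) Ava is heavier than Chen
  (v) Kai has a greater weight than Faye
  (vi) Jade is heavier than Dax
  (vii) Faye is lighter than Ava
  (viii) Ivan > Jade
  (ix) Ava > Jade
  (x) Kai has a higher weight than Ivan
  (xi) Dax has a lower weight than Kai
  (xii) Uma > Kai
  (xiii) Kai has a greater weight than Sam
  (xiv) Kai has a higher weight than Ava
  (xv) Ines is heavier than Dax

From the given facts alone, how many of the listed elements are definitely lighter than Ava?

The elements the relations force below Ava are Dax, Jade, Chen, Faye — no chain reaches any other.
That is 4.

4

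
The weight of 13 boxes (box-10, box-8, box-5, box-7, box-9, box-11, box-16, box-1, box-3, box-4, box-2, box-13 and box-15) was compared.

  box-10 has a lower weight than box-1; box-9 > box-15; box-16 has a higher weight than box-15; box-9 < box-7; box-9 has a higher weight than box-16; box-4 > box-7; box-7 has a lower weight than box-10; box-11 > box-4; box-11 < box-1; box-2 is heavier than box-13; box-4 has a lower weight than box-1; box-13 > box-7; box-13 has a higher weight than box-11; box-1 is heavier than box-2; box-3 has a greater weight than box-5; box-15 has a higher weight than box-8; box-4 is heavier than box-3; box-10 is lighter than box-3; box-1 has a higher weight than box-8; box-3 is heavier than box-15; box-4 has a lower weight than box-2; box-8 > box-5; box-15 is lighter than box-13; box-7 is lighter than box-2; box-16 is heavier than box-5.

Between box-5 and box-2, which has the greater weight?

Link the given pairs in sequence: box-5 < box-8; box-8 < box-15; box-15 < box-16; box-16 < box-9; box-9 < box-7; box-7 < box-10; box-10 < box-3; box-3 < box-4; box-4 < box-11; box-11 < box-13; box-13 < box-2.
Chaining these gives box-5 < box-8 < box-15 < box-16 < box-9 < box-7 < box-10 < box-3 < box-4 < box-11 < box-13 < box-2.
So box-5 < box-2; box-2 is the heavier of the two.

box-2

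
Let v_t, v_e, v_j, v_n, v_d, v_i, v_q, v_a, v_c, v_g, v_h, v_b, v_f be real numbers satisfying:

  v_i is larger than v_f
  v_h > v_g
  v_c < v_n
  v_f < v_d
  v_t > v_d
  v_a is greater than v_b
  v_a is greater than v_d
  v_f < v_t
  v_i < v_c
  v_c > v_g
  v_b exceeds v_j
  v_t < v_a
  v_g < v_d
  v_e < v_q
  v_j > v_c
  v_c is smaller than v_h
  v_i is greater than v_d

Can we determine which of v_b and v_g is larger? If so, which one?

v_b

v_g < v_d and v_d < v_i give v_g < v_i.
Then v_i < v_c extends the chain to v_c.
Then v_c < v_j extends the chain to v_j.
With v_j < v_b: v_g < v_d < v_i < v_c < v_j < v_b.
So v_b is larger.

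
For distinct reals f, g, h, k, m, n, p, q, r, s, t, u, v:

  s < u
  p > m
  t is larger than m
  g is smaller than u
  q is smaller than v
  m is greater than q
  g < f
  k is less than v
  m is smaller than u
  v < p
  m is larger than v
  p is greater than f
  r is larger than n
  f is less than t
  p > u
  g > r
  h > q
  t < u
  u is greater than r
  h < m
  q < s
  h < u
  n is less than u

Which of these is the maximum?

Chaining downward from p: directly below it, v, f, m, u; then q, k, n, r, g, h, t, s.
That covers every other element, and nothing is given above p, so p is the maximum.

p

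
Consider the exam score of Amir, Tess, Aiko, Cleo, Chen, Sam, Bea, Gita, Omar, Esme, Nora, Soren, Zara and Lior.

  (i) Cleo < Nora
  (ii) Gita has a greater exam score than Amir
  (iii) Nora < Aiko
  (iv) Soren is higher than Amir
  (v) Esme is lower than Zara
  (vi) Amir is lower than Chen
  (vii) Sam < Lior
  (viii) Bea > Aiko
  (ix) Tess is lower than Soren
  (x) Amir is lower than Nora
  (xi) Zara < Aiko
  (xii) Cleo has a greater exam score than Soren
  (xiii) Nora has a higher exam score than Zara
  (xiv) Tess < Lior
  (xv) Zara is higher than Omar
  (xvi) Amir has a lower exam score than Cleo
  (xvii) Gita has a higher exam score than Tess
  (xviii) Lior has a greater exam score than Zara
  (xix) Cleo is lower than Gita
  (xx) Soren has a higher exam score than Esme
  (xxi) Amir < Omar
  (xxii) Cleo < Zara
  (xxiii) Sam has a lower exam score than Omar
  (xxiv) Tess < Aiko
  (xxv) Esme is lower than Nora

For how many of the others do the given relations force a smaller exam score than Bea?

Directly below Bea: Aiko.
One step further: Tess, Zara, Nora (4 so far).
One step further: Esme, Amir, Omar, Cleo (8 so far).
One step further: Sam, Soren (10 so far).
Nothing else is reachable below Bea; 10 in all.

10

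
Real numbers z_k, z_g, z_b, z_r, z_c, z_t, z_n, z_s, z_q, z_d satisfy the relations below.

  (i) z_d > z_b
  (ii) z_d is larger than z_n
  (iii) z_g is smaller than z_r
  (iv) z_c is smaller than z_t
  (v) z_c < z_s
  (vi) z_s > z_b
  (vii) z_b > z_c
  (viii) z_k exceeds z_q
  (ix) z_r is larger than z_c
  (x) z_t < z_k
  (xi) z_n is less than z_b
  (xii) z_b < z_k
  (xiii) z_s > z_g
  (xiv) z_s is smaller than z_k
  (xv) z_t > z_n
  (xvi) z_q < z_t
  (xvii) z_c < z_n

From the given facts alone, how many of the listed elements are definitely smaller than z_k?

7

Directly below z_k: z_b, z_s, z_q, z_t.
One step further: z_g, z_c, z_n (7 so far).
Nothing else is reachable below z_k; 7 in all.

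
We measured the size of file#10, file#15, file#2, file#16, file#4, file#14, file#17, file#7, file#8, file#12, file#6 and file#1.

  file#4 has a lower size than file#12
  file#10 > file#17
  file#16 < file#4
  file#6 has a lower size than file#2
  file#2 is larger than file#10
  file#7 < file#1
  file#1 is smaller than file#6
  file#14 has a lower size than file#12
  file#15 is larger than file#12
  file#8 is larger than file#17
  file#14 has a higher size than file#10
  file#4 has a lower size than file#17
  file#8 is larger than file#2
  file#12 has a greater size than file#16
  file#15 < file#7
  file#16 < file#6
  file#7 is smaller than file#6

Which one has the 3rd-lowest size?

Piecing the relations together gives one ordering: file#16 < file#4 < file#17 < file#10 < file#14 < file#12 < file#15 < file#7 < file#1 < file#6 < file#2 < file#8.
The 3rd smallest is file#17.

file#17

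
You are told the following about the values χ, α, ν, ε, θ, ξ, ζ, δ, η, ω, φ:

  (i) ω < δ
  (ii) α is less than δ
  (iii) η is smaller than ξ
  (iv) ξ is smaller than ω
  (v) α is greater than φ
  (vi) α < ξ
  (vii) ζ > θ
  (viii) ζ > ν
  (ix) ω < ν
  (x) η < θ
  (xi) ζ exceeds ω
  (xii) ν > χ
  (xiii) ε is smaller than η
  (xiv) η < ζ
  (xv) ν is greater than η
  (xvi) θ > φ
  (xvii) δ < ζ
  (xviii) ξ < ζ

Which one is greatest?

χ is not greatest since χ < ν; ε is not greatest since ε < η; η is not greatest since η < ζ; φ is not greatest since φ < θ; α is not greatest since α < ξ; ξ is not greatest since ξ < ζ; ω is not greatest since ω < δ; δ is not greatest since δ < ζ; θ is not greatest since θ < ζ; ν is not greatest since ν < ζ.
Only ζ has nothing above it, so ζ is the greatest.

ζ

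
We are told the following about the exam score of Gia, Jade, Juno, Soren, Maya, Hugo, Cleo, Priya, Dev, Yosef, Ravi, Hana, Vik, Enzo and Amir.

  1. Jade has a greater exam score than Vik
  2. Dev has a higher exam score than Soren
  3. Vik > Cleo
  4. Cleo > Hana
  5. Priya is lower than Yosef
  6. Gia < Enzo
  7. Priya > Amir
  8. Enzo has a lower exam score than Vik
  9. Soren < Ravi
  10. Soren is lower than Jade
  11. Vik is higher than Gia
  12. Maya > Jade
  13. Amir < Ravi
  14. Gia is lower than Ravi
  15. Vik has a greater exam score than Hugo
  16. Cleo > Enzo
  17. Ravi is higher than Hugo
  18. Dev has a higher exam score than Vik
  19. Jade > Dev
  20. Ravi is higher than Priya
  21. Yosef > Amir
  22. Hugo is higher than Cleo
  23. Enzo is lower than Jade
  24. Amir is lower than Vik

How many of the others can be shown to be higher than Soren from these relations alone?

4

Directly above Soren: Dev, Jade, Ravi.
One step further: Maya (4 so far).
Nothing else is reachable above Soren; 4 in all.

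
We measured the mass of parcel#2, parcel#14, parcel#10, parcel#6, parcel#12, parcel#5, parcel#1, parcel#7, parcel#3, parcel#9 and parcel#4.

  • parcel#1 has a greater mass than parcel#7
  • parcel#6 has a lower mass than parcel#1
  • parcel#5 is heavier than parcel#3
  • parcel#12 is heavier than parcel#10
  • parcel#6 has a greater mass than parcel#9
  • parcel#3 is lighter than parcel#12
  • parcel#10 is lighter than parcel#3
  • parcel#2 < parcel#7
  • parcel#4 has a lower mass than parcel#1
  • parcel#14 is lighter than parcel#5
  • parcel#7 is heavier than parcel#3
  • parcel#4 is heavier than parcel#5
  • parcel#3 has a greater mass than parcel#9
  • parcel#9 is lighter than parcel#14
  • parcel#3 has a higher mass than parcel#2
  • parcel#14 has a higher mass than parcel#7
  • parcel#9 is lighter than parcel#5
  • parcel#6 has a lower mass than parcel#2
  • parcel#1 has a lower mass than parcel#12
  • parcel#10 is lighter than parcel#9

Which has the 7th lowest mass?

Piecing the relations together gives one ordering: parcel#10 < parcel#9 < parcel#6 < parcel#2 < parcel#3 < parcel#7 < parcel#14 < parcel#5 < parcel#4 < parcel#1 < parcel#12.
Counting 7 from the smallest end gives parcel#14.

parcel#14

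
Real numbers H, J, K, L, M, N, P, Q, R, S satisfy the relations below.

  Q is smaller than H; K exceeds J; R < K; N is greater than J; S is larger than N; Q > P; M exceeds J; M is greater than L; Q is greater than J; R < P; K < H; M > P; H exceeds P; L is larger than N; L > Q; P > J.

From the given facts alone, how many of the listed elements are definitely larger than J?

8

From J the given relations immediately reach N, P, K, Q, M.
From those, H, S, L — 8 in total.
No other element is forced above J by the given relations, so the count is 8.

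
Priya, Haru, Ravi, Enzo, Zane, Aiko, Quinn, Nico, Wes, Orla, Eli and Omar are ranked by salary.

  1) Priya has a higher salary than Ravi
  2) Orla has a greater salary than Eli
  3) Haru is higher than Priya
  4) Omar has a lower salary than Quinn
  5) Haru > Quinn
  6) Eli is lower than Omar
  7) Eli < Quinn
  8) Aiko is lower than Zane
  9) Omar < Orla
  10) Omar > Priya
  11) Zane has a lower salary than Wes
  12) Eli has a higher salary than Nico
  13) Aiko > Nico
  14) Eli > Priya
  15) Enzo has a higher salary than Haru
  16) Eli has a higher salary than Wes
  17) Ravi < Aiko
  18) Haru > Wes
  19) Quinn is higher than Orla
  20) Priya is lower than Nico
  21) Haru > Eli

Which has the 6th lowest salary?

Wes

Chaining the given pairs: Ravi < Priya < Nico < Aiko < Zane < Wes < Eli < Omar < Orla < Quinn < Haru < Enzo.
The 6th smallest is Wes.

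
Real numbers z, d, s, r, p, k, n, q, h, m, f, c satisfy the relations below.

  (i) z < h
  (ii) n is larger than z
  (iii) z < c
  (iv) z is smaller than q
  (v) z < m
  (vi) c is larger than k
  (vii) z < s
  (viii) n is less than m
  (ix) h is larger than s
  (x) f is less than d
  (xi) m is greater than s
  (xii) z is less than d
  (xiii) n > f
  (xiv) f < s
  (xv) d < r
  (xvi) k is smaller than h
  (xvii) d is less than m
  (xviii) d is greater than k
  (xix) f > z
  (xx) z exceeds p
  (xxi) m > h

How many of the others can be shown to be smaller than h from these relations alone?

The elements the relations force below h are p, z, f, k, s — no chain reaches any other.
That is 5.

5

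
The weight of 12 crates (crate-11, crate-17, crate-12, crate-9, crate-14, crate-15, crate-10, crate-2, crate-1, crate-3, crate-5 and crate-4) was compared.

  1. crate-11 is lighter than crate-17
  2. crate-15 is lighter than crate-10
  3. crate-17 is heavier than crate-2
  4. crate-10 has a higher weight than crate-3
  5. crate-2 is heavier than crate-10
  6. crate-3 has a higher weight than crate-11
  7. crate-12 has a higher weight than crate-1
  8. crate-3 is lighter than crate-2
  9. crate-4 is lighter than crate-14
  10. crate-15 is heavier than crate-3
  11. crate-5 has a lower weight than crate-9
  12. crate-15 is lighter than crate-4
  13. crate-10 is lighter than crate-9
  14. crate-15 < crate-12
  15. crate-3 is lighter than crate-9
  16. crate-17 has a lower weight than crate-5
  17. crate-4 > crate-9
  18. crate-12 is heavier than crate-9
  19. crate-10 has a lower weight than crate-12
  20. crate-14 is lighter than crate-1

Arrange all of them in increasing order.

crate-11 < crate-3 < crate-15 < crate-10 < crate-2 < crate-17 < crate-5 < crate-9 < crate-4 < crate-14 < crate-1 < crate-12

Nothing is placed below crate-11, so it is least; from there crate-11 < crate-3; crate-3 < crate-15; crate-15 < crate-10; crate-10 < crate-2; crate-2 < crate-17; crate-17 < crate-5; crate-5 < crate-9; crate-9 < crate-4; crate-4 < crate-14; crate-14 < crate-1; crate-1 < crate-12, each given directly.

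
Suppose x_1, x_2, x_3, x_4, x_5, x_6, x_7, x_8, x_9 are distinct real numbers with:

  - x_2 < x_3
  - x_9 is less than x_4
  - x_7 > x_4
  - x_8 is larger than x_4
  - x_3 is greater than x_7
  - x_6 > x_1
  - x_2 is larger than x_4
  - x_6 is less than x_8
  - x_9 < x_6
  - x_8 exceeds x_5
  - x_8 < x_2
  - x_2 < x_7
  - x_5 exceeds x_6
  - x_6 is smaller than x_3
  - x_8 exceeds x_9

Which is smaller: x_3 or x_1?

Following the relations from x_1: x_1 < x_6 < x_5 < x_8 < x_2 < x_7 < x_3.
So x_1 < x_3; x_1 is the smaller of the two.

x_1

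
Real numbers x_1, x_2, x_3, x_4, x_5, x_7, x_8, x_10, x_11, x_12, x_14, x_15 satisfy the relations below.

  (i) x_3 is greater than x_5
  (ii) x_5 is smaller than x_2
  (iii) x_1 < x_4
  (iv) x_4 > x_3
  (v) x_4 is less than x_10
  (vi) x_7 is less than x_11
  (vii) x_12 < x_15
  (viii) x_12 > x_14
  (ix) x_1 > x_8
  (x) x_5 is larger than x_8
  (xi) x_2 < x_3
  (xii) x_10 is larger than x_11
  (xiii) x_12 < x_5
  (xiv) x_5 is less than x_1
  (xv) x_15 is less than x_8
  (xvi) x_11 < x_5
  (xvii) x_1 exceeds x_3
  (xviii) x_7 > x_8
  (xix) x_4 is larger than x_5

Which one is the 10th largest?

x_15

Chaining the given pairs: x_14 < x_12 < x_15 < x_8 < x_7 < x_11 < x_5 < x_2 < x_3 < x_1 < x_4 < x_10.
The 10th largest is x_15.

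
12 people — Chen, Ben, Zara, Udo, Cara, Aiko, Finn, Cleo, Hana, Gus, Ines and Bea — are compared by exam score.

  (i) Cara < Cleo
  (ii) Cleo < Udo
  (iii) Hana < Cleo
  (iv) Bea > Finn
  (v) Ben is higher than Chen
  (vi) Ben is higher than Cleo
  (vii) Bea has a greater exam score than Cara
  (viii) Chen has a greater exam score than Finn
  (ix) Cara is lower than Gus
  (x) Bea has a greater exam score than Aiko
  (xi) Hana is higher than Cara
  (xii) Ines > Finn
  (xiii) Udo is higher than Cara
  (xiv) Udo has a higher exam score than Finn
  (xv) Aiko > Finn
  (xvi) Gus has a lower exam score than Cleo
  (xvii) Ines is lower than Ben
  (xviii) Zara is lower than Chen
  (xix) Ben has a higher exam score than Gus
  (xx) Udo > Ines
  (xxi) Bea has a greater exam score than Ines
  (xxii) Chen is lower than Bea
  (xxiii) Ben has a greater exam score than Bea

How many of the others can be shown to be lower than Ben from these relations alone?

From Ben the given relations immediately reach Chen, Gus, Ines, Cleo, Bea.
From those, Zara, Cara, Finn, Aiko, Hana — 10 in total.
Nothing else is reachable below Ben; 10 in all.

10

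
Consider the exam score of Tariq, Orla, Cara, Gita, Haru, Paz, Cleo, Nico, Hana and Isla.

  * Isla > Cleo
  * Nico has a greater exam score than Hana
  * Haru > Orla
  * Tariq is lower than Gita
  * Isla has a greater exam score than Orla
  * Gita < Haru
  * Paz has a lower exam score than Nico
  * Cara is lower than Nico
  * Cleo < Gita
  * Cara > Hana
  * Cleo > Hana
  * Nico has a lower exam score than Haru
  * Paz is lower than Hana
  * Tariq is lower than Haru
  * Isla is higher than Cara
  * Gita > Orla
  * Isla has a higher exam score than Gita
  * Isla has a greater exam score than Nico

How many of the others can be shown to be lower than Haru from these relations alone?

8

Directly below Haru: Tariq, Orla, Gita, Nico.
One step further: Paz, Hana, Cleo, Cara (8 so far).
Nothing else is reachable below Haru; 8 in all.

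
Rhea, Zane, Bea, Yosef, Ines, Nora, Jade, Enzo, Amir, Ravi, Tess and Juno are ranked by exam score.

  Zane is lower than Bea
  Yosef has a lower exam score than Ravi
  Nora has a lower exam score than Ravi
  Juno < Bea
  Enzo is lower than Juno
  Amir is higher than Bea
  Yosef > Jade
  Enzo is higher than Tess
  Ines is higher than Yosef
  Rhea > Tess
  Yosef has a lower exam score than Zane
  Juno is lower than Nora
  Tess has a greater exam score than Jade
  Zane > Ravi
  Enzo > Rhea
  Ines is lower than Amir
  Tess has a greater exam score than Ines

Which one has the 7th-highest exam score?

Enzo

Chaining the given pairs: Jade < Yosef < Ines < Tess < Rhea < Enzo < Juno < Nora < Ravi < Zane < Bea < Amir.
Counting 7 from the largest end gives Enzo.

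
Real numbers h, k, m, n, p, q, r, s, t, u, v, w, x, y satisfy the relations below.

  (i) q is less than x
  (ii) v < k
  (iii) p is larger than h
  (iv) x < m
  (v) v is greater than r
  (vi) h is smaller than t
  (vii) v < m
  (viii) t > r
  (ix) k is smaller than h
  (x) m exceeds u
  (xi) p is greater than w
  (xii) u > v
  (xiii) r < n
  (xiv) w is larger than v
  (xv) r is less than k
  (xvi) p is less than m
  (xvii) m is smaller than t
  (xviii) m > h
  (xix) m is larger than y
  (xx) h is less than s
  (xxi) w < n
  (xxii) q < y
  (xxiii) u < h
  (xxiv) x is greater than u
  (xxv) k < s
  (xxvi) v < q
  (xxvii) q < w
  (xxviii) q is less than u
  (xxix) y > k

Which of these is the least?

v is not least since r < v; q is not least since v < q; u is not least since v < u; w is not least since q < w; k is not least since r < k; y is not least since k < y; n is not least since r < n; x is not least since q < x; h is not least since u < h; p is not least since h < p; m is not least since h < m; s is not least since k < s; t is not least since h < t.
Only r has nothing below it, so r is the least.

r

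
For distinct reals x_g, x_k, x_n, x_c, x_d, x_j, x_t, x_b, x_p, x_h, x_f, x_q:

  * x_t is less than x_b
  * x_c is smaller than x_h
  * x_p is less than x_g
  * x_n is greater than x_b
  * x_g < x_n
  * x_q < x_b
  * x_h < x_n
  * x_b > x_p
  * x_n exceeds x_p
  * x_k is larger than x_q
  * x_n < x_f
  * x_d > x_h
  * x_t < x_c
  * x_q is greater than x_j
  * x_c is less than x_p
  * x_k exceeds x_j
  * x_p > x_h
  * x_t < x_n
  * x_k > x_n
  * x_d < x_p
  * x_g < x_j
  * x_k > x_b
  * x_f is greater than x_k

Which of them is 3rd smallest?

x_h

Piecing the relations together gives one ordering: x_t < x_c < x_h < x_d < x_p < x_g < x_j < x_q < x_b < x_n < x_k < x_f.
The 3rd smallest is x_h.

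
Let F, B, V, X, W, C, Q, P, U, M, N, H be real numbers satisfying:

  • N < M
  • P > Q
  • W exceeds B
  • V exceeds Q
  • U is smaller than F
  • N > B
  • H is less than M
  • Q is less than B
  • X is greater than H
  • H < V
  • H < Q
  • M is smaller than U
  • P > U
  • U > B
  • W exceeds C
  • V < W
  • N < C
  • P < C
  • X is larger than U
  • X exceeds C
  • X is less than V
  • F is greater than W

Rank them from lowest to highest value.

H < Q < B < N < M < U < P < C < X < V < W < F

Each adjacent pair is fixed by a given relation: H < Q; Q < B; B < N; N < M; M < U; U < P; P < C; C < X; X < V; V < W; W < F. Chaining them end to end gives the full order.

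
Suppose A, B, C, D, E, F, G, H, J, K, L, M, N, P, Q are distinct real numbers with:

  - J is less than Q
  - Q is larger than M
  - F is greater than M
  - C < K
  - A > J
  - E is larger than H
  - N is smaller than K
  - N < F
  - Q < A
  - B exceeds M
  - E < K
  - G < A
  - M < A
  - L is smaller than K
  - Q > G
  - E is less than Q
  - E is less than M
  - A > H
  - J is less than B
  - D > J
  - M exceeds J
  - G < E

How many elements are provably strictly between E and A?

The relations place E below A. An element lies strictly between them when it is forced above E and also forced below A.
Above E: {M, Q, F, B, K}. Below A: {H, G, J, M, Q}.
Intersection: {M, Q} — 2.

2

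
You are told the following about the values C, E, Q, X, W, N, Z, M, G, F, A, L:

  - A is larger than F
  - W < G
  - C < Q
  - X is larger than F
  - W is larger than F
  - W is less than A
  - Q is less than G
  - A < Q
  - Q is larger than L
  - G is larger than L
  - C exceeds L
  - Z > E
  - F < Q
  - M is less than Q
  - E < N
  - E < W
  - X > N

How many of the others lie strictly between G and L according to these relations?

The relations place L below G. An element lies strictly between them when it is forced above L and also forced below G.
Above L: {C, Q}. Below G: {M, F, E, W, A, C, Q}.
Intersection: {C, Q} — 2.

2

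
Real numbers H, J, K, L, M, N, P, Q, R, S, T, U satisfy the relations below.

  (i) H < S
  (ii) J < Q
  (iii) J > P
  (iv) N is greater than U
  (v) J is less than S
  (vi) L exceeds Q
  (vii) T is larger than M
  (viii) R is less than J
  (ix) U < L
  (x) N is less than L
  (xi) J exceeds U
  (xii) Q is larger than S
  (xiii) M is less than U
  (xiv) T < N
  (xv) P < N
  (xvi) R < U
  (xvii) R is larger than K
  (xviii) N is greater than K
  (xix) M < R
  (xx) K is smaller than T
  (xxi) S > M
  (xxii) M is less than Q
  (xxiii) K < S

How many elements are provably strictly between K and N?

The relations place K below N. An element lies strictly between them when it is forced above K and also forced below N.
Above K: {T, R, U, J, S, Q, L}. Below N: {M, T, R, P, U}.
Intersection: {T, R, U} — 3.

3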